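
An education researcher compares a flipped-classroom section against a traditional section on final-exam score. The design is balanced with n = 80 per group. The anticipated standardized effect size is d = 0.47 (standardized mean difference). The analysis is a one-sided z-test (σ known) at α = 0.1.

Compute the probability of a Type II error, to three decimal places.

Noncentrality parameter: δ = d·√(n/2) = 0.47 × √(80/2) = 2.9725
Critical value for a one-sided test at α = 0.1: z_α = 1.282.
Power = Φ(δ − 1.282) = Φ(1.691) = 0.9546.
Type II error: β = 1 − power = 1 − 0.9546 = 0.0454.

β ≈ 0.045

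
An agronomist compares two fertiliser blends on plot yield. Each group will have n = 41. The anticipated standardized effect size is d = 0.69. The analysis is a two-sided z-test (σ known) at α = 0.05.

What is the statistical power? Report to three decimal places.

Power ≈ 0.878

Noncentrality parameter: δ = d·√(n/2) = 0.69 × √(41/2) = 3.1241
Critical value for a two-sided test at α = 0.05: z_{α/2} = 1.960.
Power = Φ(δ − 1.960) + Φ(−δ − 1.960) = Φ(1.164) + Φ(-5.084) = 0.8778 + 0.0000 = 0.8778.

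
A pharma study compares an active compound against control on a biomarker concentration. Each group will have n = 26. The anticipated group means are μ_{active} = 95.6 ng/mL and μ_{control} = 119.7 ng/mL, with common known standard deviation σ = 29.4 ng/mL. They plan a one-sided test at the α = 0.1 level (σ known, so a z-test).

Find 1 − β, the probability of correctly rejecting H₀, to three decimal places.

Power ≈ 0.953

Standardized effect: d = |μ_{active} − μ_{control}| / σ = |95.6 − 119.7| / 29.4 = 0.8197
Noncentrality parameter: λ = d·√(n/2) = 0.8197 × √(26/2) = 2.9556
One-sided α = 0.1 → critical value z_{0.1} = 1.282.
Power = P(Z > 1.282 − λ) = Φ(1.674) = 0.9529.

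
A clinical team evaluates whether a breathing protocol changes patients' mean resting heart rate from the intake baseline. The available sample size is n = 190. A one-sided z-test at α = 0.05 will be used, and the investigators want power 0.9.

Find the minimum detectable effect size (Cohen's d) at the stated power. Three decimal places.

d ≈ 0.212

Required noncentrality: δ = z_{0.05} + z_{0.10} = 1.645 + 1.282 = 2.926.
δ = d·√n ⇒ d = δ/√n = 2.926/√190 = 0.2123.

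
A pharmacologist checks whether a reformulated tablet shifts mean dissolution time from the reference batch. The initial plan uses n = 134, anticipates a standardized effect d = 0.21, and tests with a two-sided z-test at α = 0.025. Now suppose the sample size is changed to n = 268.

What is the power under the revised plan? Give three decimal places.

Power ≈ 0.884

With n = 268: δ = d·√n = 0.21 × √268 = 3.4378. Critical value z_{0.0125} = 2.241.
Revised power = Φ(δ − 2.241) + Φ(−δ − 2.241) = Φ(1.196) + Φ(-5.679) = 0.8842 + 0.0000 = 0.8842.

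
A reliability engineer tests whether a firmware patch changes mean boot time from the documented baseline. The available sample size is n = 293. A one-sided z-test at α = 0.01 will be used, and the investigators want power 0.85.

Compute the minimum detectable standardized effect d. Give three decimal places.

d ≈ 0.196

Need Φ(δ − 2.326) = 0.85, so δ = 2.326 + 1.036 = 3.363.
δ = d·√n ⇒ d = δ/√n = 3.363/√293 = 0.1965.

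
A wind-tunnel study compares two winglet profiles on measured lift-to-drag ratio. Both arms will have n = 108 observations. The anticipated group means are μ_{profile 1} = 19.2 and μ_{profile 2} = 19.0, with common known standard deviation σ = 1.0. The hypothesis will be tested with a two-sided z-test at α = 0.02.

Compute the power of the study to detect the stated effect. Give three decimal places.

Power ≈ 0.196

Standardized effect: d = |μ_{profile 1} − μ_{profile 2}| / σ = |19.2 − 19.0| / 1.0 = 0.2000
Noncentrality parameter: λ = d·√(n/2) = 0.2000 × √(108/2) = 1.4697
Two-sided α = 0.02 → critical value z_{0.01} = 2.326.
Power = Φ(λ − 2.326) + Φ(−λ − 2.326) = Φ(-0.857) + Φ(-3.796) = 0.1958 + 0.0001 = 0.1959.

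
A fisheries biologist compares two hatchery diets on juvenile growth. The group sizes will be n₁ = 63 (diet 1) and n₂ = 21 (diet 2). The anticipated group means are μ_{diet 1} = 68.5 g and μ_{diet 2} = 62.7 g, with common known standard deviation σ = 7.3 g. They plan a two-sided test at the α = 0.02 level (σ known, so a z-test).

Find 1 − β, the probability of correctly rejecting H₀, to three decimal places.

Power ≈ 0.796

Standardized effect: d = |μ_{diet 1} − μ_{diet 2}| / σ = |68.5 − 62.7| / 7.3 = 0.7945
Noncentrality parameter: δ = d / √(1/n₁ + 1/n₂) = 0.7945 / √(1/63 + 1/21) = 3.1532
Two-sided α = 0.02 → critical value z_{0.01} = 2.326.
Power = Φ(δ − 2.326) + Φ(−δ − 2.326) = Φ(0.827) + Φ(-5.480) = 0.7958 + 0.0000 = 0.7958.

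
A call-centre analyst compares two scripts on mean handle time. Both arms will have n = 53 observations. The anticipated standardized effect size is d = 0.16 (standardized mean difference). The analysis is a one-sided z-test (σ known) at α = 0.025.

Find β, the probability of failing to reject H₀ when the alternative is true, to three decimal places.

β ≈ 0.872

Noncentrality parameter: λ = d·√(n/2) = 0.16 × √(53/2) = 0.8237
Critical value for a one-sided test at α = 0.025: z_α = 1.960.
Power = Φ(λ − 1.960) = Φ(-1.136) = 0.1279.
Type II error: β = 1 − power = 1 − 0.1279 = 0.8721.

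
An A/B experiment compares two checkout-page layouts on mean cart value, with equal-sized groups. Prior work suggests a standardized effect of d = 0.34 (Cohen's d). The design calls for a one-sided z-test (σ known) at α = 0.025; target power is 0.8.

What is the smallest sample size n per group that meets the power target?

n = 136 per group

For power 0.8 need Φ(δ − z_{0.025}) = 0.8, so δ = z_{0.025} + z_{0.20} = 1.960 + 0.842 = 2.802.
δ = d·√(n/2) ⇒ n = 2(δ/d)² = 2 × (2.802 / 0.34)² = 135.79.
Rounding up, n = 136 per group.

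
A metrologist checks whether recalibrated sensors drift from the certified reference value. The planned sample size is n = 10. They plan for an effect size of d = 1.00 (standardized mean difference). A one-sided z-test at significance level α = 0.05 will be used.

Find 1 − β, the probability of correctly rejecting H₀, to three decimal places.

Noncentrality parameter: δ = d·√n = 1.00 × √10 = 3.1623
One-sided α = 0.05 → critical value z_{0.05} = 1.645.
Power = P(Z > 1.645 − δ) = Φ(1.517) = 0.9354.

Power ≈ 0.935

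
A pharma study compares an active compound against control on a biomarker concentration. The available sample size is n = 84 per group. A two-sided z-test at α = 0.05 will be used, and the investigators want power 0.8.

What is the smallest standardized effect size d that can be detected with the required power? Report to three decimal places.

Required noncentrality: δ = z_{0.025} + z_{0.20} = 1.960 + 0.842 = 2.802.
(Lower-tail contribution to power is negligible for δ > 0.)
δ = d·√(n/2) ⇒ d = δ/√(n/2) = 2.802/√(84/2) = 0.4323.

d ≈ 0.432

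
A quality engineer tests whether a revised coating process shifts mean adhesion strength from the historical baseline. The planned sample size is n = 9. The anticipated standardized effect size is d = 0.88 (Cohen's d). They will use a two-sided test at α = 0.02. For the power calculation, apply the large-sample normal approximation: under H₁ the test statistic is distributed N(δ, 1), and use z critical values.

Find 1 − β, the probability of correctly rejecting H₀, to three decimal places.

Noncentrality parameter: λ = d·√n = 0.88 × √9 = 2.6400
Critical value for a two-sided test at α = 0.02: z_{α/2} = 2.326.
Power = Φ(λ − 2.326) + Φ(−λ − 2.326) = Φ(0.314) + Φ(-4.966) = 0.6231 + 0.0000 = 0.6231.

Power ≈ 0.623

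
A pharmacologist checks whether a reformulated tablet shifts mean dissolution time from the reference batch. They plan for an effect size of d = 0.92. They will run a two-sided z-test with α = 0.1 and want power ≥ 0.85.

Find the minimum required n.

Set Φ(δ − 1.645) = 0.85; then δ − 1.645 = Φ⁻¹(0.85) = 1.036, giving δ = 2.681.
(The Φ(−δ − z_{α/2}) term is vanishingly small for δ > 0 and is dropped in the standard sample-size formula.)
δ = d·√n ⇒ n = (δ/d)² = (2.681 / 0.92)² = 8.49.
Rounding up, n = 9.

n = 9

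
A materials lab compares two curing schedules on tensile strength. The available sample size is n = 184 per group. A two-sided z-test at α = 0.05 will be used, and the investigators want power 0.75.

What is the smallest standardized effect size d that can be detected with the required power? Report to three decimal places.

d ≈ 0.275

Need Φ(δ − 1.960) = 0.75, so δ = 1.960 + 0.674 = 2.634.
(Lower-tail contribution to power is negligible for δ > 0.)
δ = d·√(n/2) ⇒ d = δ/√(n/2) = 2.634/√(184/2) = 0.2747.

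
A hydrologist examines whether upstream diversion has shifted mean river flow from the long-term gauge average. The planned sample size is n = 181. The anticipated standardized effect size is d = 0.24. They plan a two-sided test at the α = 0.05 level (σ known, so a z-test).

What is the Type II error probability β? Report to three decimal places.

β ≈ 0.102

Noncentrality parameter: δ = d·√n = 0.24 × √181 = 3.2289
Two-sided α = 0.05 → critical value z_{0.025} = 1.960.
Power = Φ(δ − 1.960) + Φ(−δ − 1.960) = Φ(1.269) + Φ(-5.189) = 0.8978 + 0.0000 = 0.8978.
Type II error: β = 1 − power = 1 − 0.8978 = 0.1022.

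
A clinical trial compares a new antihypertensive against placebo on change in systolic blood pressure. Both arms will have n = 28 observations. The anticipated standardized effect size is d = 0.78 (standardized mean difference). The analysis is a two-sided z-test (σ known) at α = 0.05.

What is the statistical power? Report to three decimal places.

Noncentrality parameter: δ = d·√(n/2) = 0.78 × √(28/2) = 2.9185
Two-sided α = 0.05 → critical value z_{0.025} = 1.960.
Power = Φ(δ − 1.960) + Φ(−δ − 1.960) = Φ(0.959) + Φ(-4.878) = 0.8311 + 0.0000 = 0.8311.

Power ≈ 0.831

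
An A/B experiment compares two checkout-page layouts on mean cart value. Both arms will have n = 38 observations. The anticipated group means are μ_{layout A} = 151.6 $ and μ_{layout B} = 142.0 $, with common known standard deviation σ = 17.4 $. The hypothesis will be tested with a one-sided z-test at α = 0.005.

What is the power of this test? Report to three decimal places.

Standardized effect: d = |μ_{layout A} − μ_{layout B}| / σ = |151.6 − 142.0| / 17.4 = 0.5517
Noncentrality parameter: δ = d·√(n/2) = 0.5517 × √(38/2) = 2.4049
Critical value for a one-sided test at α = 0.005: z_α = 2.576.
Power = Φ(δ − 2.576) = Φ(-0.171) = 0.4321.

Power ≈ 0.432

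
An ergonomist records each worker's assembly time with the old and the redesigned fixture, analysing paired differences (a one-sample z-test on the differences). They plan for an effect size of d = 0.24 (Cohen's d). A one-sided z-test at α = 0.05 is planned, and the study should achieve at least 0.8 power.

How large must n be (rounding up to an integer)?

For power 0.8 need Φ(δ − z_{0.05}) = 0.8, so δ = z_{0.05} + z_{0.20} = 1.645 + 0.842 = 2.486.
δ = d·√n ⇒ n = (δ/d)² = (2.486 / 0.24)² = 107.34.
Rounding up, n = 108.

n = 108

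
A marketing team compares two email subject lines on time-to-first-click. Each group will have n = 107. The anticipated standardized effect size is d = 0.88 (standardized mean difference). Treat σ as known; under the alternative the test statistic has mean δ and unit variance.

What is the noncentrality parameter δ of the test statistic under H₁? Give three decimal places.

δ ≈ 6.437

δ = d·√(n/2) = 0.88 × √(107/2) = 6.4366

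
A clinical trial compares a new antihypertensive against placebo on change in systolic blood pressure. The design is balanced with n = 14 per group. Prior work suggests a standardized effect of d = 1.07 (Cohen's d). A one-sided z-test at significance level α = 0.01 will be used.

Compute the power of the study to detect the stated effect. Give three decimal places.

Power ≈ 0.693

Noncentrality parameter: δ = d·√(n/2) = 1.07 × √(14/2) = 2.8310
One-sided α = 0.01 → critical value z_{0.01} = 2.326.
Power = P(Z > 2.326 − δ) = Φ(0.505) = 0.6931.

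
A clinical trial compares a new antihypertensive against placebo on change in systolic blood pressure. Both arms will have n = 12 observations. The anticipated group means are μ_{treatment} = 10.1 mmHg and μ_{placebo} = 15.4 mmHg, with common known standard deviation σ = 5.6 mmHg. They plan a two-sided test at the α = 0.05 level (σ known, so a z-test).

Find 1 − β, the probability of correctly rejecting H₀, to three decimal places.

Standardized effect: d = |μ_{treatment} − μ_{placebo}| / σ = |10.1 − 15.4| / 5.6 = 0.9464
Noncentrality parameter: λ = d·√(n/2) = 0.9464 × √(12/2) = 2.3183
Two-sided α = 0.05 → critical value z_{0.025} = 1.960.
Power = Φ(λ − 1.960) + Φ(−λ − 1.960) = Φ(0.358) + Φ(-4.278) = 0.6399 + 0.0000 = 0.6400.

Power ≈ 0.640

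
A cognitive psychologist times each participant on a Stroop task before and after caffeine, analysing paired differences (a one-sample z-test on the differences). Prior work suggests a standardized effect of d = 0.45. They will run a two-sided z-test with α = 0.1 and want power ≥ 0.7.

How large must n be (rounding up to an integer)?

Set Φ(δ − 1.645) = 0.7; then δ − 1.645 = Φ⁻¹(0.7) = 0.524, giving δ = 2.169.
(Ignoring the negligible lower-tail rejection probability gives the usual closed-form inversion.)
δ = d·√n ⇒ n = (δ/d)² = (2.169 / 0.45)² = 23.24.
Round up to the next whole unit.

n = 24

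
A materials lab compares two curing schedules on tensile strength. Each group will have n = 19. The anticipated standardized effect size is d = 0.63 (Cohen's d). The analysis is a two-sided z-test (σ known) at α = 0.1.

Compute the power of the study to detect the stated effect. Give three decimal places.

Power ≈ 0.617

Noncentrality parameter: δ = d·√(n/2) = 0.63 × √(19/2) = 1.9418
Critical value for a two-sided test at α = 0.1: z_{α/2} = 1.645.
Power = Φ(δ − 1.645) + Φ(−δ − 1.645) = Φ(0.297) + Φ(-3.587) = 0.6167 + 0.0002 = 0.6169.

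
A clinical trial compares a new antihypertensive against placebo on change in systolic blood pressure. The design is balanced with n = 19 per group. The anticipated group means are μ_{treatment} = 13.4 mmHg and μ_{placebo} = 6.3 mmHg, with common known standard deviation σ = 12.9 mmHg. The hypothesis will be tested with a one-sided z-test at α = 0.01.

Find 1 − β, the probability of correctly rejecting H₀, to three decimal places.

Standardized effect: d = |μ_{treatment} − μ_{placebo}| / σ = |13.4 − 6.3| / 12.9 = 0.5504
Noncentrality parameter: δ = d·√(n/2) = 0.5504 × √(19/2) = 1.6964
Critical value for a one-sided test at α = 0.01: z_α = 2.326.
Power = Φ(δ − 2.326) = Φ(-0.630) = 0.2644.

Power ≈ 0.264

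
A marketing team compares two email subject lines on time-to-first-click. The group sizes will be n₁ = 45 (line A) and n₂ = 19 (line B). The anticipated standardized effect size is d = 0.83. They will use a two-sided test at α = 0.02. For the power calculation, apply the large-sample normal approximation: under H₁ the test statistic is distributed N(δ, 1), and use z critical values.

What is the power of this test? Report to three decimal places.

Power ≈ 0.760

Noncentrality parameter: δ = d / √(1/n₁ + 1/n₂) = 0.83 / √(1/45 + 1/19) = 3.0337
Critical value for a two-sided test at α = 0.02: z_{α/2} = 2.326.
Power = Φ(δ − 2.326) + Φ(−δ − 2.326) = Φ(0.707) + Φ(-5.360) = 0.7603 + 0.0000 = 0.7603.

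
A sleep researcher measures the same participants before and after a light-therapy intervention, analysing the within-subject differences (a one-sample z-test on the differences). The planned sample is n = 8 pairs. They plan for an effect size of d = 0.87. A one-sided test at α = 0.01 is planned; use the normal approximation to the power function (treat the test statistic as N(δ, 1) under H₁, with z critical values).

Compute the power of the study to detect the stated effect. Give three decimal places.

Power ≈ 0.553

Noncentrality parameter: λ = d·√n = 0.87 × √8 = 2.4607
One-sided α = 0.01 → critical value z_{0.01} = 2.326.
Power = Φ(λ − 2.326) = Φ(0.134) = 0.5535.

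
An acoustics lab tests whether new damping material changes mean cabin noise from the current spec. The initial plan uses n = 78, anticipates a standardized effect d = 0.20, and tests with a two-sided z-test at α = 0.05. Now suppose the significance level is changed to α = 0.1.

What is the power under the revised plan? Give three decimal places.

δ = d·√n = 0.20 × √78 = 1.7664 (unchanged). New critical value: z_{0.05} = 1.645.
Revised power = Φ(δ − 1.645) + Φ(−δ − 1.645) = Φ(0.121) + Φ(-3.411) = 0.5484 + 0.0003 = 0.5487.

Power ≈ 0.549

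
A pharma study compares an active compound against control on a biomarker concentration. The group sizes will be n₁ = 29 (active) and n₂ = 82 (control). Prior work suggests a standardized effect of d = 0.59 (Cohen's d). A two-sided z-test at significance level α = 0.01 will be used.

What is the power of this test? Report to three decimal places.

Noncentrality parameter: δ = d / √(1/n₁ + 1/n₂) = 0.59 / √(1/29 + 1/82) = 2.7308
Critical value for a two-sided test at α = 0.01: z_{α/2} = 2.576.
Power = Φ(δ − 2.576) + Φ(−δ − 2.576) = Φ(0.155) + Φ(-5.307) = 0.5616 + 0.0000 = 0.5616.

Power ≈ 0.562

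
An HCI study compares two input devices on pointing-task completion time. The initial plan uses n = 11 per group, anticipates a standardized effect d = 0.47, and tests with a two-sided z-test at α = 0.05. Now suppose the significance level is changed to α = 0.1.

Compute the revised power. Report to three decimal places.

Power ≈ 0.297

δ = d·√(n/2) = 0.47 × √(11/2) = 1.1022 (unchanged). New critical value: z_{0.05} = 1.645.
Revised power = Φ(δ − 1.645) + Φ(−δ − 1.645) = Φ(-0.543) + Φ(-2.747) = 0.2937 + 0.0030 = 0.2967.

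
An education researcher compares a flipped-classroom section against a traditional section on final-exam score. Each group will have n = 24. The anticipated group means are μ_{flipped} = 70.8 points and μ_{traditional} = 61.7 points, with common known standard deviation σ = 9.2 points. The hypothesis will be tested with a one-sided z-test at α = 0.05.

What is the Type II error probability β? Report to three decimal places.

β ≈ 0.037

Standardized effect: d = |μ_{flipped} − μ_{traditional}| / σ = |70.8 − 61.7| / 9.2 = 0.9891
Noncentrality parameter: δ = d·√(n/2) = 0.9891 × √(24/2) = 3.4264
Critical value for a one-sided test at α = 0.05: z_α = 1.645.
Power = Φ(δ − 1.645) = Φ(1.782) = 0.9626.
Type II error: β = 1 − power = 1 − 0.9626 = 0.0374.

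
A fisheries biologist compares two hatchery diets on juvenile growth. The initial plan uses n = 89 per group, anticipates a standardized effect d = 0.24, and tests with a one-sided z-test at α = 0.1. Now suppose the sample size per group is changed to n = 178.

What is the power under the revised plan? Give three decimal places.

Power ≈ 0.837

With n = 178 per group: δ = d·√(n/2) = 0.24 × √(178/2) = 2.2642. Critical value z_{0.1} = 1.282.
Revised power = P(Z > 1.282 − δ) = Φ(0.983) = 0.8371.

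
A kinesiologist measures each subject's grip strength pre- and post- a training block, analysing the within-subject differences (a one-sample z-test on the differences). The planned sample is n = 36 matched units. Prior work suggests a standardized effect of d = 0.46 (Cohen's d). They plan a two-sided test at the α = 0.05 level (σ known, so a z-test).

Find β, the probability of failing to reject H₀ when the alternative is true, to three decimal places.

β ≈ 0.212

Noncentrality parameter: δ = d·√n = 0.46 × √36 = 2.7600
Two-sided α = 0.05 → critical value z_{0.025} = 1.960.
Power = Φ(δ − 1.960) + Φ(−δ − 1.960) = Φ(0.800) + Φ(-4.720) = 0.7882 + 0.0000 = 0.7882.
Type II error: β = 1 − power = 1 − 0.7882 = 0.2118.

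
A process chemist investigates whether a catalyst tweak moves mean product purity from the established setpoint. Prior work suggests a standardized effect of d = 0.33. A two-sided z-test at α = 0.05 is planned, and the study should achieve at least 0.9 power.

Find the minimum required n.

n = 97

For power 0.9 need Φ(δ − z_{0.025}) = 0.9, so δ = z_{0.025} + z_{0.10} = 1.960 + 1.282 = 3.242.
(For δ > 0 the lower-tail rejection region contributes negligibly to power, so the one-term inversion is standard.)
δ = d·√n ⇒ n = (δ/d)² = (3.242 / 0.33)² = 96.49.
Round up to the next whole unit.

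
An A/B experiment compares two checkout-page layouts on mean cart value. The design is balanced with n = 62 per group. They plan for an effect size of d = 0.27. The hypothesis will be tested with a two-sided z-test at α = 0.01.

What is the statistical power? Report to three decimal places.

Power ≈ 0.142

Noncentrality parameter: δ = d·√(n/2) = 0.27 × √(62/2) = 1.5033
Two-sided α = 0.01 → critical value z_{0.005} = 2.576.
Power = Φ(δ − 2.576) + Φ(−δ − 2.576) = Φ(-1.073) + Φ(-4.079) = 0.1417 + 0.0000 = 0.1418.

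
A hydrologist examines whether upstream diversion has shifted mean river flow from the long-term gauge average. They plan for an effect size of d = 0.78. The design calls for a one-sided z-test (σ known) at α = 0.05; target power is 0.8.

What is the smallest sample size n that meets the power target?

Set Φ(δ − 1.645) = 0.8; then δ − 1.645 = Φ⁻¹(0.8) = 0.842, giving δ = 2.486.
δ = d·√n ⇒ n = (δ/d)² = (2.486 / 0.78)² = 10.16.
Round up to the next whole unit.

n = 11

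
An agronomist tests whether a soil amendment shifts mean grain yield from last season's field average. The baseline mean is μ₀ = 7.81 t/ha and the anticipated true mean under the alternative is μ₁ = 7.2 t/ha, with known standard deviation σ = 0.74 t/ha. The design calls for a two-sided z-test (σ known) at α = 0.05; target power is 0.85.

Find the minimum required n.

Standardized effect: d = |μ₁ − μ₀| / σ = |7.2 − 7.81| / 0.74 = 0.8243
For power 0.85 need Φ(δ − z_{0.025}) = 0.85, so δ = z_{0.025} + z_{0.15} = 1.960 + 1.036 = 2.996.
(Ignoring the negligible lower-tail rejection probability gives the usual closed-form inversion.)
δ = d·√n ⇒ n = (δ/d)² = (2.996 / 0.8243)² = 13.21.
Rounding up, n = 14.

n = 14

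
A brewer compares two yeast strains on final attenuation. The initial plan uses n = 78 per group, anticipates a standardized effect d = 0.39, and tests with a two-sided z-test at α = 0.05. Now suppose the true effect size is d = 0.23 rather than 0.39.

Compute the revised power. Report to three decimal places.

With d = 0.23: δ = d·√(n/2) = 0.23 × √(78/2) = 1.4363. Critical value z_{0.025} = 1.960.
Revised power = Φ(δ − 1.960) + Φ(−δ − 1.960) = Φ(-0.524) + Φ(-3.396) = 0.3003 + 0.0003 = 0.3006.

Power ≈ 0.301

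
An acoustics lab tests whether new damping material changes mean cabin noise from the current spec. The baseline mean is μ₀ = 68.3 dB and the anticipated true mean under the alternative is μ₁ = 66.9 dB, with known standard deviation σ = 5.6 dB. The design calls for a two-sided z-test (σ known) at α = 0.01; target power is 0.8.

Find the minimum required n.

Standardized effect: d = |μ₁ − μ₀| / σ = |66.9 − 68.3| / 5.6 = 0.2500
For power 0.8 need Φ(δ − z_{0.005}) = 0.8, so δ = z_{0.005} + z_{0.20} = 2.576 + 0.842 = 3.417.
(Ignoring the negligible lower-tail rejection probability gives the usual closed-form inversion.)
δ = d·√n ⇒ n = (δ/d)² = (3.417 / 0.2500)² = 186.86.
Round up to the next whole unit.

n = 187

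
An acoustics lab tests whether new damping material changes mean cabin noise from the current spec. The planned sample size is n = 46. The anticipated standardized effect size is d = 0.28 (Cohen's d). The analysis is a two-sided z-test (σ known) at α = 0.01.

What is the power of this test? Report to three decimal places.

Power ≈ 0.249

Noncentrality parameter: δ = d·√n = 0.28 × √46 = 1.8991
Two-sided α = 0.01 → critical value z_{0.005} = 2.576.
Power = Φ(δ − 2.576) + Φ(−δ − 2.576) = Φ(-0.677) + Φ(-4.475) = 0.2493 + 0.0000 = 0.2493.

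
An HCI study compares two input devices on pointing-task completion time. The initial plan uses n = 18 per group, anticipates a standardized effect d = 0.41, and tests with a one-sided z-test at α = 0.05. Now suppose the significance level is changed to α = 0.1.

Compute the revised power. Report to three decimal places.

δ = d·√(n/2) = 0.41 × √(18/2) = 1.2300 (unchanged). New critical value: z_{0.1} = 1.282.
Revised power = Φ(δ − 1.282) = Φ(-0.052) = 0.4794.

Power ≈ 0.479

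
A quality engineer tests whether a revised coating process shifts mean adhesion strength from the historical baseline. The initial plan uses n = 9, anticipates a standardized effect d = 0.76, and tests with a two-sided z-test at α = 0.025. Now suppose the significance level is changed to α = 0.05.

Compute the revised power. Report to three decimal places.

δ = d·√n = 0.76 × √9 = 2.2800 (unchanged). New critical value: z_{0.025} = 1.960.
Revised power = Φ(δ − 1.960) + Φ(−δ − 1.960) = Φ(0.320) + Φ(-4.240) = 0.6255 + 0.0000 = 0.6255.

Power ≈ 0.626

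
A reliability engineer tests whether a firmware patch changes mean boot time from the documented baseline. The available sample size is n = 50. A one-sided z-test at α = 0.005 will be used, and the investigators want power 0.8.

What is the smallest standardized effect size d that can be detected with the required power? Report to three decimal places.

Need Φ(δ − 2.576) = 0.8, so δ = 2.576 + 0.842 = 3.417.
δ = d·√n ⇒ d = δ/√n = 3.417/√50 = 0.4833.

d ≈ 0.483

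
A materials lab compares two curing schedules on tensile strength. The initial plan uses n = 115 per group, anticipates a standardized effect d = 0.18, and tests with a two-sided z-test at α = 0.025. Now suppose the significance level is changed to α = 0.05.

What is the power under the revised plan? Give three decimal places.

δ = d·√(n/2) = 0.18 × √(115/2) = 1.3649 (unchanged). New critical value: z_{0.025} = 1.960.
Revised power = Φ(δ − 1.960) + Φ(−δ − 1.960) = Φ(-0.595) + Φ(-3.325) = 0.2759 + 0.0004 = 0.2763.

Power ≈ 0.276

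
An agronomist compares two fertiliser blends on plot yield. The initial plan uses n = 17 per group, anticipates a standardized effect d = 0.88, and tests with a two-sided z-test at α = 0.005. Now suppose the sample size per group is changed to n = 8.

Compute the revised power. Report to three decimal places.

Power ≈ 0.148

With n = 8 per group: δ = d·√(n/2) = 0.88 × √(8/2) = 1.7600. Critical value z_{0.0025} = 2.807.
Revised power = Φ(δ − 2.807) + Φ(−δ − 2.807) = Φ(-1.047) + Φ(-4.567) = 0.1475 + 0.0000 = 0.1475.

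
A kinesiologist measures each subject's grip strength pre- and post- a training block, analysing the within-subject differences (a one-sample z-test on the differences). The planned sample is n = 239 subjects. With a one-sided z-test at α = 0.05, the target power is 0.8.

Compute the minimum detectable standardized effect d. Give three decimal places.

Need Φ(δ − 1.645) = 0.8, so δ = 1.645 + 0.842 = 2.486.
δ = d·√n ⇒ d = δ/√n = 2.486/√239 = 0.1608.

d ≈ 0.161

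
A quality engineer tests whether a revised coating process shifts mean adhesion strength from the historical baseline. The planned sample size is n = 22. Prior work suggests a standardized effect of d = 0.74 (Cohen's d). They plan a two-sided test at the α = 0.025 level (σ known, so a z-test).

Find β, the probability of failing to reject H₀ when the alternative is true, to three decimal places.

Noncentrality parameter: δ = d·√n = 0.74 × √22 = 3.4709
Two-sided α = 0.025 → critical value z_{0.0125} = 2.241.
Power = Φ(δ − 2.241) + Φ(−δ − 2.241) = Φ(1.230) + Φ(-5.712) = 0.8906 + 0.0000 = 0.8906.
Type II error: β = 1 − power = 1 − 0.8906 = 0.1094.

β ≈ 0.109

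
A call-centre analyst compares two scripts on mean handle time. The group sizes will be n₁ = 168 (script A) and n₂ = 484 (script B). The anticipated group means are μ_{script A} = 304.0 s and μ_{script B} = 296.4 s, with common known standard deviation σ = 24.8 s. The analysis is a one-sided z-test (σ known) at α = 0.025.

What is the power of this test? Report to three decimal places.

Power ≈ 0.928

Standardized effect: d = |μ_{script A} − μ_{script B}| / σ = |304.0 − 296.4| / 24.8 = 0.3065
Noncentrality parameter: δ = d / √(1/n₁ + 1/n₂) = 0.3065 / √(1/168 + 1/484) = 3.4223
One-sided α = 0.025 → critical value z_{0.025} = 1.960.
Power = P(Z > 1.960 − δ) = Φ(1.462) = 0.9282.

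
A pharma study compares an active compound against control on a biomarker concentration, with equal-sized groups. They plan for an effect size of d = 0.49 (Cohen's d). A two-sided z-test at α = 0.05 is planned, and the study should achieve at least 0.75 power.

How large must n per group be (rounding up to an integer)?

n = 58 per group

For power 0.75 need Φ(δ − z_{0.025}) = 0.75, so δ = z_{0.025} + z_{0.25} = 1.960 + 0.674 = 2.634.
(The Φ(−δ − z_{α/2}) term is vanishingly small for δ > 0 and is dropped in the standard sample-size formula.)
δ = d·√(n/2) ⇒ n = 2(δ/d)² = 2 × (2.634 / 0.49)² = 57.81.
Rounding up, n = 58 per group.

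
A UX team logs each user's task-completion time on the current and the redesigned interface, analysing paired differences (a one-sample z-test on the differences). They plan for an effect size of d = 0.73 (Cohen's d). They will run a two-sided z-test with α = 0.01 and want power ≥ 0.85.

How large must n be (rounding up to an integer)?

For power 0.85 need Φ(δ − z_{0.005}) = 0.85, so δ = z_{0.005} + z_{0.15} = 2.576 + 1.036 = 3.612.
(Ignoring the negligible lower-tail rejection probability gives the usual closed-form inversion.)
δ = d·√n ⇒ n = (δ/d)² = (3.612 / 0.73)² = 24.49.
Round up to the next whole unit.

n = 25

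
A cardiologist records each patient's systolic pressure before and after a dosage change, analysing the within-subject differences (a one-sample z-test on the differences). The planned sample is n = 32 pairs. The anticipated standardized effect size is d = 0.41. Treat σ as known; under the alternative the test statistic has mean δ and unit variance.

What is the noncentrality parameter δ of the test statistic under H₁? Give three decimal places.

δ ≈ 2.319

δ = d·√n = 0.41 × √32 = 2.3193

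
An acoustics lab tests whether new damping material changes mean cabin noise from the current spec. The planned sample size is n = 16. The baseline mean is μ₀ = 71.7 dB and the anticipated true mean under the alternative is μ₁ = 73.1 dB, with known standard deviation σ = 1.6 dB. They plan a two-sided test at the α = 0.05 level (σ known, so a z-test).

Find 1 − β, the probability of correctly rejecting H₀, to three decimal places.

Standardized effect: d = |μ₁ − μ₀| / σ = |73.1 − 71.7| / 1.6 = 0.8750
Noncentrality parameter: δ = d·√n = 0.8750 × √16 = 3.5000
Critical value for a two-sided test at α = 0.05: z_{α/2} = 1.960.
Power = Φ(δ − 1.960) + Φ(−δ − 1.960) = Φ(1.540) + Φ(-5.460) = 0.9382 + 0.0000 = 0.9382.

Power ≈ 0.938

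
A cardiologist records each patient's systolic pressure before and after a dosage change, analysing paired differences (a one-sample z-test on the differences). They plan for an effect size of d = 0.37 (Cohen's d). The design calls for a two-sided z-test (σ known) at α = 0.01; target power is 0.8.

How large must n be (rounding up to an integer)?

For power 0.8 need Φ(δ − z_{0.005}) = 0.8, so δ = z_{0.005} + z_{0.20} = 2.576 + 0.842 = 3.417.
(The Φ(−δ − z_{α/2}) term is vanishingly small for δ > 0 and is dropped in the standard sample-size formula.)
δ = d·√n ⇒ n = (δ/d)² = (3.417 / 0.37)² = 85.31.
Rounding up, n = 86.

n = 86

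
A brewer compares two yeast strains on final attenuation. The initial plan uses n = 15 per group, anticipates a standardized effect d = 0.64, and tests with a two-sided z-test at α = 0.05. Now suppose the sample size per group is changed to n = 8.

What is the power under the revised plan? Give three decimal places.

With n = 8 per group: δ = d·√(n/2) = 0.64 × √(8/2) = 1.2800. Critical value z_{0.025} = 1.960.
Revised power = Φ(δ − 1.960) + Φ(−δ − 1.960) = Φ(-0.680) + Φ(-3.240) = 0.2483 + 0.0006 = 0.2489.

Power ≈ 0.249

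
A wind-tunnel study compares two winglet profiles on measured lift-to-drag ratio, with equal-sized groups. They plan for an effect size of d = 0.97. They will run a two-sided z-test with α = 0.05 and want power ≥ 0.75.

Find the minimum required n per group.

For power 0.75 need Φ(δ − z_{0.025}) = 0.75, so δ = z_{0.025} + z_{0.25} = 1.960 + 0.674 = 2.634.
(The Φ(−δ − z_{α/2}) term is vanishingly small for δ > 0 and is dropped in the standard sample-size formula.)
δ = d·√(n/2) ⇒ n = 2(δ/d)² = 2 × (2.634 / 0.97)² = 14.75.
Rounding up, n = 15 per group.

n = 15 per group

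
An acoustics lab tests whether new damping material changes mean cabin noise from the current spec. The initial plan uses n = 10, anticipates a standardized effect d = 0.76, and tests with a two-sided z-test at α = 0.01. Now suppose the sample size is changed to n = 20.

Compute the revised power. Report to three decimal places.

Power ≈ 0.795

With n = 20: δ = d·√n = 0.76 × √20 = 3.3988. Critical value z_{0.005} = 2.576.
Revised power = Φ(δ − 2.576) + Φ(−δ − 2.576) = Φ(0.823) + Φ(-5.975) = 0.7947 + 0.0000 = 0.7947.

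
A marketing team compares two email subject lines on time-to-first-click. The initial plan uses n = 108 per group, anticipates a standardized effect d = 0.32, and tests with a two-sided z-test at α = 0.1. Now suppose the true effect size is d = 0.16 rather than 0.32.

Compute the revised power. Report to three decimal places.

With d = 0.16: δ = d·√(n/2) = 0.16 × √(108/2) = 1.1758. Critical value z_{0.05} = 1.645.
Revised power = Φ(δ − 1.645) + Φ(−δ − 1.645) = Φ(-0.469) + Φ(-2.821) = 0.3195 + 0.0024 = 0.3219.

Power ≈ 0.322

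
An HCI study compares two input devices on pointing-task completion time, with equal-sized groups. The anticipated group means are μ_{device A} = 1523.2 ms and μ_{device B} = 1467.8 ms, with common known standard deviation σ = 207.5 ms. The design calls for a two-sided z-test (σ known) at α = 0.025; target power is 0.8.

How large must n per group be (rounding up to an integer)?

Standardized effect: d = |μ_{device A} − μ_{device B}| / σ = |1523.2 − 1467.8| / 207.5 = 0.2670
Set Φ(δ − 2.241) = 0.8; then δ − 2.241 = Φ⁻¹(0.8) = 0.842, giving δ = 3.083.
(For δ > 0 the lower-tail rejection region contributes negligibly to power, so the one-term inversion is standard.)
δ = d·√(n/2) ⇒ n = 2(δ/d)² = 2 × (3.083 / 0.2670)² = 266.69.
Round up to the next whole unit.

n = 267 per group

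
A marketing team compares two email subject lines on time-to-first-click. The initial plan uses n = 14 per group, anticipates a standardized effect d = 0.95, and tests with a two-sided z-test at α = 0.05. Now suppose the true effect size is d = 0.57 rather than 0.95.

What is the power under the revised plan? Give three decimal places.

With d = 0.57: δ = d·√(n/2) = 0.57 × √(14/2) = 1.5081. Critical value z_{0.025} = 1.960.
Revised power = Φ(δ − 1.960) + Φ(−δ − 1.960) = Φ(-0.452) + Φ(-3.468) = 0.3257 + 0.0003 = 0.3259.

Power ≈ 0.326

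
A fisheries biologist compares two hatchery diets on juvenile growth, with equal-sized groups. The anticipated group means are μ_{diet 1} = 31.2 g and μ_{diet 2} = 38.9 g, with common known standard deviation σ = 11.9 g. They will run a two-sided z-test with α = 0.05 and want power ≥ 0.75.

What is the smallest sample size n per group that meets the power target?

n = 34 per group

Standardized effect: d = |μ_{diet 1} − μ_{diet 2}| / σ = |31.2 − 38.9| / 11.9 = 0.6471
For power 0.75 need Φ(δ − z_{0.025}) = 0.75, so δ = z_{0.025} + z_{0.25} = 1.960 + 0.674 = 2.634.
(The Φ(−δ − z_{α/2}) term is vanishingly small for δ > 0 and is dropped in the standard sample-size formula.)
δ = d·√(n/2) ⇒ n = 2(δ/d)² = 2 × (2.634 / 0.6471)² = 33.15.
Rounding up, n = 34 per group.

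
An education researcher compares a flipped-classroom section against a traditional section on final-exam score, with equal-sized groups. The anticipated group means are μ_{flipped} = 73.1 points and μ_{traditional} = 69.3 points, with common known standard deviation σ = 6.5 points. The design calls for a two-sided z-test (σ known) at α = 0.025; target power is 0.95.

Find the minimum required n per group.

Standardized effect: d = |μ_{flipped} − μ_{traditional}| / σ = |73.1 − 69.3| / 6.5 = 0.5846
For power 0.95 need Φ(δ − z_{0.0125}) = 0.95, so δ = z_{0.0125} + z_{0.05} = 2.241 + 1.645 = 3.886.
(For δ > 0 the lower-tail rejection region contributes negligibly to power, so the one-term inversion is standard.)
δ = d·√(n/2) ⇒ n = 2(δ/d)² = 2 × (3.886 / 0.5846)² = 88.38.
Rounding up, n = 89 per group.

n = 89 per group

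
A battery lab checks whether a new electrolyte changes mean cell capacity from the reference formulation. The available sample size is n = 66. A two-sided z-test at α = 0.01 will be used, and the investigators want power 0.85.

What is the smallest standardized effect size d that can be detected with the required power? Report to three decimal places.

Required noncentrality: δ = z_{0.005} + z_{0.15} = 2.576 + 1.036 = 3.612.
(The second rejection-region term Φ(−δ − z_{α/2}) is negligible and dropped.)
δ = d·√n ⇒ d = δ/√n = 3.612/√66 = 0.4446.

d ≈ 0.445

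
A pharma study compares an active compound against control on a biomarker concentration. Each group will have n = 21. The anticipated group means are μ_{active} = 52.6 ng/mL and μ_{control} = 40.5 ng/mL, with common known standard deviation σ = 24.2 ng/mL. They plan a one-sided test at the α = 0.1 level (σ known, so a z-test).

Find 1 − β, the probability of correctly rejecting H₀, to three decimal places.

Standardized effect: d = |μ_{active} − μ_{control}| / σ = |52.6 − 40.5| / 24.2 = 0.5000
Noncentrality parameter: δ = d·√(n/2) = 0.5000 × √(21/2) = 1.6202
Critical value for a one-sided test at α = 0.1: z_α = 1.282.
Power = Φ(δ − 1.282) = Φ(0.339) = 0.6326.

Power ≈ 0.633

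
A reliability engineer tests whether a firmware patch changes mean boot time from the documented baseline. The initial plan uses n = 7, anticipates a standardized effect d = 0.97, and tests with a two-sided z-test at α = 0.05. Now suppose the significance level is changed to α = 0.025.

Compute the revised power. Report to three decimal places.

Power ≈ 0.627

δ = d·√n = 0.97 × √7 = 2.5664 (unchanged). New critical value: z_{0.0125} = 2.241.
Revised power = Φ(δ − 2.241) + Φ(−δ − 2.241) = Φ(0.325) + Φ(-4.808) = 0.6274 + 0.0000 = 0.6274.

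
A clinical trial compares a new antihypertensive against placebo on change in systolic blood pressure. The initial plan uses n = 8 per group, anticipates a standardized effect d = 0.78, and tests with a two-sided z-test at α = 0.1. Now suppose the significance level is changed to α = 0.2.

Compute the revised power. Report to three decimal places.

δ = d·√(n/2) = 0.78 × √(8/2) = 1.5600 (unchanged). New critical value: z_{0.1} = 1.282.
Revised power = Φ(δ − 1.282) + Φ(−δ − 1.282) = Φ(0.278) + Φ(-2.842) = 0.6097 + 0.0022 = 0.6119.

Power ≈ 0.612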